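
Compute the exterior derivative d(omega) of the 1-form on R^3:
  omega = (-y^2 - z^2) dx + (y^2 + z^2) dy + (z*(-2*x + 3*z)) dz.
d(omega) = (2*y) dx ∧ dy + (-2*z) dy ∧ dz

For a 1-form omega = sum_i f_i dx_i, the exterior derivative is
  d(omega) = sum_{i < j} (∂f_j/∂x_i - ∂f_i/∂x_j) dx_i ∧ dx_j.
  coefficient of dx ∧ dy: ∂f_2/∂x - ∂f_1/∂y = ∂(y^2 + z^2)/∂x - ∂(-y^2 - z^2)/∂y = 2*y
  coefficient of dy ∧ dz: ∂f_3/∂y - ∂f_2/∂z = ∂(z*(-2*x + 3*z))/∂y - ∂(y^2 + z^2)/∂z = -2*z
Assembling: d(omega) = (2*y) dx ∧ dy + (-2*z) dy ∧ dz.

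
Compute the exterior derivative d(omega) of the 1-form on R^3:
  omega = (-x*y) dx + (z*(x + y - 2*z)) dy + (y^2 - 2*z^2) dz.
d(omega) = (x + z) dx ∧ dy + (-x + y + 4*z) dy ∧ dz

For a 1-form omega = sum_i f_i dx_i, the exterior derivative is
  d(omega) = sum_{i < j} (∂f_j/∂x_i - ∂f_i/∂x_j) dx_i ∧ dx_j.
  coefficient of dx ∧ dy: ∂f_2/∂x - ∂f_1/∂y = ∂(z*(x + y - 2*z))/∂x - ∂(-x*y)/∂y = x + z
  coefficient of dy ∧ dz: ∂f_3/∂y - ∂f_2/∂z = ∂(y^2 - 2*z^2)/∂y - ∂(z*(x + y - 2*z))/∂z = -x + y + 4*z
Assembling: d(omega) = (x + z) dx ∧ dy + (-x + y + 4*z) dy ∧ dz.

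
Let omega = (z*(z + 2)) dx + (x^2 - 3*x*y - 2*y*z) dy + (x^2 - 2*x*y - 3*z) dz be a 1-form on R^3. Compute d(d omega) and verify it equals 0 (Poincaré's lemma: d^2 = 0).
d(d omega) = 0

Step 1: d omega = sum_{i<j} (∂f_j/∂x_i - ∂f_i/∂x_j) dx_i ∧ dx_j:
  coeff of dx ∧ dy: 2*x - 3*y
  coeff of dx ∧ dz: 2*x - 2*y - 2*z - 2
  coeff of dy ∧ dz: -2*x + 2*y
Step 2: Apply d again to each 2-form coefficient. The only possible 3-form in R^3 is dx ∧ dy ∧ dz, with coefficient
  ∂(coeff of dy∧dz)/∂x - ∂(coeff of dx∧dz)/∂y + ∂(coeff of dx∧dy)/∂z
  = ∂/∂x (-2*x + 2*y) - ∂/∂y (2*x - 2*y - 2*z - 2) + ∂/∂z (2*x - 3*y).
Each of these terms simplifies to sums of mixed partials that cancel in pairs. The result is 0 (by equality of mixed partials for smooth functions — Schwarz / Clairaut).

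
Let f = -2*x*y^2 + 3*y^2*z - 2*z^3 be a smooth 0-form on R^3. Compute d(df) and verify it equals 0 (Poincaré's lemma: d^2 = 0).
d(df) = 0

Step 1: df = sum_i (∂f/∂x_i) dx_i = (-2*y^2) dx + (2*y*(-2*x + 3*z)) dy + (3*y^2 - 6*z^2) dz.
Step 2: Apply d again. Using the 1-form formula, the coefficient of dx ∧ dy in d(df) is ∂^2 f/∂x ∂y - ∂^2 f/∂y ∂x = (-4*y) - (-4*y) = 0 (equality of mixed partials for smooth f).
Similarly for dx ∧ dz and dy ∧ dz — all coefficients vanish. So d(df) = 0.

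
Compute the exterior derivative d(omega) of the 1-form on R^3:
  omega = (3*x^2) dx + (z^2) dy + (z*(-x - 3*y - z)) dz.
d(omega) = (-z) dx ∧ dz + (-5*z) dy ∧ dz

For a 1-form omega = sum_i f_i dx_i, the exterior derivative is
  d(omega) = sum_{i < j} (∂f_j/∂x_i - ∂f_i/∂x_j) dx_i ∧ dx_j.
  coefficient of dx ∧ dz: ∂f_3/∂x - ∂f_1/∂z = ∂(z*(-x - 3*y - z))/∂x - ∂(3*x^2)/∂z = -z
  coefficient of dy ∧ dz: ∂f_3/∂y - ∂f_2/∂z = ∂(z*(-x - 3*y - z))/∂y - ∂(z^2)/∂z = -5*z
Assembling: d(omega) = (-z) dx ∧ dz + (-5*z) dy ∧ dz.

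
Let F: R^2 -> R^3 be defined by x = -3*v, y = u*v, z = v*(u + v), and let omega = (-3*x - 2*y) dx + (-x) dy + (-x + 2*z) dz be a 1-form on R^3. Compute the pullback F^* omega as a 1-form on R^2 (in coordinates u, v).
F^* omega = (2*v^2*(u + v + 3)) du + (v*(2*u^2 + 6*u*v + 12*u + 4*v^2 + 6*v - 27)) dv

Using F^*(f dg) = (f ∘ F) d(g ∘ F), substitute each coordinate x_i by F_i(u, v) in f_i, and replace dx_i by d F_i = (∂F_i/∂u) du + (∂F_i/∂v) dv.
  For the x component: f_1(F) = v*(9 - 2*u); d F_1 = (0) du + (-3) dv
  For the y component: f_2(F) = 3*v; d F_2 = (v) du + (u) dv
  For the z component: f_3(F) = v*(2*u + 2*v + 3); d F_3 = (v) du + (u + 2*v) dv
Combining and collecting du, dv coefficients:
  coeff of du: 2*v^2*(u + v + 3)
  coeff of dv: v*(2*u^2 + 6*u*v + 12*u + 4*v^2 + 6*v - 27)
F^* omega = (2*v^2*(u + v + 3)) du + (v*(2*u^2 + 6*u*v + 12*u + 4*v^2 + 6*v - 27)) dv.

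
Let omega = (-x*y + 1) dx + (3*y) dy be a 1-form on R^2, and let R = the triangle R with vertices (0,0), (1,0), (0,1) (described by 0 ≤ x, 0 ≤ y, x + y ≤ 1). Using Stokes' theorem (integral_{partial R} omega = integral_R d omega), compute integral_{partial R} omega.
integral_(partial R) omega = 1/6

Stokes: integral_partial_R omega = integral_R d omega with d omega = (∂Q/∂x - ∂P/∂y) dx ∧ dy.
  ∂Q/∂x = 0
  ∂P/∂y = -x
  integrand = ∂Q/∂x - ∂P/∂y = x.
Integrating over R: integral_0^1 integral_0^{1-x} (x) dy dx = 1/6.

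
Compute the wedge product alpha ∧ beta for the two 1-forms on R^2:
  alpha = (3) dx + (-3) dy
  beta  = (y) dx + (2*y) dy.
alpha ∧ beta = (9*y) dx ∧ dy

Distribute the wedge, using dx_i ∧ dx_j = -dx_j ∧ dx_i and dx_i ∧ dx_i = 0. For each pair (i, j) with i < j, the coefficient of dx_i ∧ dx_j in alpha ∧ beta is (alpha_i * beta_j - alpha_j * beta_i). Collecting: alpha ∧ beta = (9*y) dx ∧ dy.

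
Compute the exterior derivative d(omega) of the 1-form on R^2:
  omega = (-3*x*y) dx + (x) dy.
d(omega) = (3*x + 1) dx ∧ dy

For a 1-form omega = sum_i f_i dx_i, the exterior derivative is
  d(omega) = sum_{i < j} (∂f_j/∂x_i - ∂f_i/∂x_j) dx_i ∧ dx_j.
  coefficient of dx ∧ dy: ∂f_2/∂x - ∂f_1/∂y = ∂(x)/∂x - ∂(-3*x*y)/∂y = 3*x + 1
Assembling: d(omega) = (3*x + 1) dx ∧ dy.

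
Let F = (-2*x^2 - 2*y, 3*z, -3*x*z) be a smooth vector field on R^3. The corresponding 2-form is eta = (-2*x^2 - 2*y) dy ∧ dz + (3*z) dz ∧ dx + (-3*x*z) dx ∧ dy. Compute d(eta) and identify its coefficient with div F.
d(eta) = (-7*x) dx ∧ dy ∧ dz; div F = -7*x

For a 2-form in R^3 of the form above, applying d gives a 3-form with coefficient ∂P/∂x + ∂Q/∂y + ∂R/∂z:
  ∂P/∂x = -4*x
  ∂Q/∂y = 0
  ∂R/∂z = -3*x
Sum = -7*x, which is exactly div F.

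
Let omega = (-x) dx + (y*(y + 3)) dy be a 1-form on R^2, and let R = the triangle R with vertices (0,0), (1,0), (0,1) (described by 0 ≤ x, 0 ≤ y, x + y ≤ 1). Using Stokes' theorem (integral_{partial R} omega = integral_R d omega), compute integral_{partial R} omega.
integral_(partial R) omega = 0

Stokes: integral_partial_R omega = integral_R d omega with d omega = (∂Q/∂x - ∂P/∂y) dx ∧ dy.
  ∂Q/∂x = 0
  ∂P/∂y = 0
  integrand = ∂Q/∂x - ∂P/∂y = 0.
Integrating over R: integral_0^1 integral_0^{1-x} (0) dy dx = 0.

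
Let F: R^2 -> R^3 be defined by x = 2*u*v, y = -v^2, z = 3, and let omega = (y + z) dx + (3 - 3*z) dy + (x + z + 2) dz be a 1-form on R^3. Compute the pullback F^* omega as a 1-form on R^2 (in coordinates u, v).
F^* omega = (2*v*(3 - v^2)) du + (-2*u*v^2 + 6*u + 12*v) dv

Using F^*(f dg) = (f ∘ F) d(g ∘ F), substitute each coordinate x_i by F_i(u, v) in f_i, and replace dx_i by d F_i = (∂F_i/∂u) du + (∂F_i/∂v) dv.
  For the x component: f_1(F) = 3 - v^2; d F_1 = (2*v) du + (2*u) dv
  For the y component: f_2(F) = -6; d F_2 = (0) du + (-2*v) dv
  For the z component: f_3(F) = 2*u*v + 5; d F_3 = (0) du + (0) dv
Combining and collecting du, dv coefficients:
  coeff of du: 2*v*(3 - v^2)
  coeff of dv: -2*u*v^2 + 6*u + 12*v
F^* omega = (2*v*(3 - v^2)) du + (-2*u*v^2 + 6*u + 12*v) dv.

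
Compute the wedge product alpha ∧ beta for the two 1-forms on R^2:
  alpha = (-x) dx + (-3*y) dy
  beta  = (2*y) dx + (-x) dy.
alpha ∧ beta = (x^2 + 6*y^2) dx ∧ dy

Distribute the wedge, using dx_i ∧ dx_j = -dx_j ∧ dx_i and dx_i ∧ dx_i = 0. For each pair (i, j) with i < j, the coefficient of dx_i ∧ dx_j in alpha ∧ beta is (alpha_i * beta_j - alpha_j * beta_i). Collecting: alpha ∧ beta = (x^2 + 6*y^2) dx ∧ dy.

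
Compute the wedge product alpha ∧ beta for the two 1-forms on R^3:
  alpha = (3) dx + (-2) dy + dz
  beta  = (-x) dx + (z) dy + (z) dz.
alpha ∧ beta = (-2*x + 3*z) dx ∧ dy + (x + 3*z) dx ∧ dz + (-3*z) dy ∧ dz

Distribute the wedge, using dx_i ∧ dx_j = -dx_j ∧ dx_i and dx_i ∧ dx_i = 0. For each pair (i, j) with i < j, the coefficient of dx_i ∧ dx_j in alpha ∧ beta is (alpha_i * beta_j - alpha_j * beta_i). Collecting: alpha ∧ beta = (-2*x + 3*z) dx ∧ dy + (x + 3*z) dx ∧ dz + (-3*z) dy ∧ dz.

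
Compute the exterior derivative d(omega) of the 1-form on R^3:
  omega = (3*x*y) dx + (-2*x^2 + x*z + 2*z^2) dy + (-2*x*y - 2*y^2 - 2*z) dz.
d(omega) = (-7*x + z) dx ∧ dy + (-2*y) dx ∧ dz + (-3*x - 4*y - 4*z) dy ∧ dz

For a 1-form omega = sum_i f_i dx_i, the exterior derivative is
  d(omega) = sum_{i < j} (∂f_j/∂x_i - ∂f_i/∂x_j) dx_i ∧ dx_j.
  coefficient of dx ∧ dy: ∂f_2/∂x - ∂f_1/∂y = ∂(-2*x^2 + x*z + 2*z^2)/∂x - ∂(3*x*y)/∂y = -7*x + z
  coefficient of dx ∧ dz: ∂f_3/∂x - ∂f_1/∂z = ∂(-2*x*y - 2*y^2 - 2*z)/∂x - ∂(3*x*y)/∂z = -2*y
  coefficient of dy ∧ dz: ∂f_3/∂y - ∂f_2/∂z = ∂(-2*x*y - 2*y^2 - 2*z)/∂y - ∂(-2*x^2 + x*z + 2*z^2)/∂z = -3*x - 4*y - 4*z
Assembling: d(omega) = (-7*x + z) dx ∧ dy + (-2*y) dx ∧ dz + (-3*x - 4*y - 4*z) dy ∧ dz.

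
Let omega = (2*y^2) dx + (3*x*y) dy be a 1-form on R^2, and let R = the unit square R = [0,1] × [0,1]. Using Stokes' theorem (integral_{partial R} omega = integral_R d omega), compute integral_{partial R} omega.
integral_(partial R) omega = -1/2

Stokes: integral_partial_R omega = integral_R d omega with d omega = (∂Q/∂x - ∂P/∂y) dx ∧ dy.
  ∂Q/∂x = 3*y
  ∂P/∂y = 4*y
  integrand = ∂Q/∂x - ∂P/∂y = -y.
Integrating over R: integral_0^1 integral_0^1 (-y) dx dy = -1/2.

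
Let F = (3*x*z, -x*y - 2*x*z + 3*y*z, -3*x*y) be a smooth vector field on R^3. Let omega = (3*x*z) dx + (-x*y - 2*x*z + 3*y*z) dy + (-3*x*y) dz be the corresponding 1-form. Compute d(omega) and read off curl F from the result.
d(omega) = (-x - 3*y) dy ∧ dz + (3*x + 3*y) dz ∧ dx + (-y - 2*z) dx ∧ dy; curl F = (-x - 3*y, 3*x + 3*y, -y - 2*z)

d omega = sum_{i<j} (∂f_j/∂x_i - ∂f_i/∂x_j) dx_i ∧ dx_j. Under the identification (dy ∧ dz, dz ∧ dx, dx ∧ dy) ↔ (e_x, e_y, e_z), the coefficients are exactly the components of curl F. Compute:
  ∂R/∂y - ∂Q/∂z = (-3*x) - (-2*x + 3*y) = -x - 3*y
  ∂P/∂z - ∂R/∂x = (3*x) - (-3*y) = 3*x + 3*y
  ∂Q/∂x - ∂P/∂y = (-y - 2*z) - (0) = -y - 2*z.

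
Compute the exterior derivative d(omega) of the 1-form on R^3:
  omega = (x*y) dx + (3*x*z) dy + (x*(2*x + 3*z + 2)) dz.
d(omega) = (-x + 3*z) dx ∧ dy + (4*x + 3*z + 2) dx ∧ dz + (-3*x) dy ∧ dz

For a 1-form omega = sum_i f_i dx_i, the exterior derivative is
  d(omega) = sum_{i < j} (∂f_j/∂x_i - ∂f_i/∂x_j) dx_i ∧ dx_j.
  coefficient of dx ∧ dy: ∂f_2/∂x - ∂f_1/∂y = ∂(3*x*z)/∂x - ∂(x*y)/∂y = -x + 3*z
  coefficient of dx ∧ dz: ∂f_3/∂x - ∂f_1/∂z = ∂(x*(2*x + 3*z + 2))/∂x - ∂(x*y)/∂z = 4*x + 3*z + 2
  coefficient of dy ∧ dz: ∂f_3/∂y - ∂f_2/∂z = ∂(x*(2*x + 3*z + 2))/∂y - ∂(3*x*z)/∂z = -3*x
Assembling: d(omega) = (-x + 3*z) dx ∧ dy + (4*x + 3*z + 2) dx ∧ dz + (-3*x) dy ∧ dz.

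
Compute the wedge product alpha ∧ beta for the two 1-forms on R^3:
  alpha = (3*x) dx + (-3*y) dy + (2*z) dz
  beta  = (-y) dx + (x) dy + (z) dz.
alpha ∧ beta = (3*x^2 - 3*y^2) dx ∧ dy + (z*(3*x + 2*y)) dx ∧ dz + (-z*(2*x + 3*y)) dy ∧ dz

Distribute the wedge, using dx_i ∧ dx_j = -dx_j ∧ dx_i and dx_i ∧ dx_i = 0. For each pair (i, j) with i < j, the coefficient of dx_i ∧ dx_j in alpha ∧ beta is (alpha_i * beta_j - alpha_j * beta_i). Collecting: alpha ∧ beta = (3*x^2 - 3*y^2) dx ∧ dy + (z*(3*x + 2*y)) dx ∧ dz + (-z*(2*x + 3*y)) dy ∧ dz.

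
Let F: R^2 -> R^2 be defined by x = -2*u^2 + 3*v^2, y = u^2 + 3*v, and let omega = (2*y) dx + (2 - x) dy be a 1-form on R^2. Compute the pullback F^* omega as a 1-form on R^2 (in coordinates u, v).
F^* omega = (2*u*(-2*u^2 - 3*v^2 - 12*v + 2)) du + (12*u^2*v + 6*u^2 + 27*v^2 + 6) dv

Using F^*(f dg) = (f ∘ F) d(g ∘ F), substitute each coordinate x_i by F_i(u, v) in f_i, and replace dx_i by d F_i = (∂F_i/∂u) du + (∂F_i/∂v) dv.
  For the x component: f_1(F) = 2*u^2 + 6*v; d F_1 = (-4*u) du + (6*v) dv
  For the y component: f_2(F) = 2*u^2 - 3*v^2 + 2; d F_2 = (2*u) du + (3) dv
Combining and collecting du, dv coefficients:
  coeff of du: 2*u*(-2*u^2 - 3*v^2 - 12*v + 2)
  coeff of dv: 12*u^2*v + 6*u^2 + 27*v^2 + 6
F^* omega = (2*u*(-2*u^2 - 3*v^2 - 12*v + 2)) du + (12*u^2*v + 6*u^2 + 27*v^2 + 6) dv.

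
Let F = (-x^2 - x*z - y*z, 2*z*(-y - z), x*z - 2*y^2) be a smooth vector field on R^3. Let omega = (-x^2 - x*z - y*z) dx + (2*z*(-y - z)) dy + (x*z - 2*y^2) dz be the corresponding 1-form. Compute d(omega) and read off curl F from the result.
d(omega) = (-2*y + 4*z) dy ∧ dz + (-x - y - z) dz ∧ dx + (z) dx ∧ dy; curl F = (-2*y + 4*z, -x - y - z, z)

d omega = sum_{i<j} (∂f_j/∂x_i - ∂f_i/∂x_j) dx_i ∧ dx_j. Under the identification (dy ∧ dz, dz ∧ dx, dx ∧ dy) ↔ (e_x, e_y, e_z), the coefficients are exactly the components of curl F. Compute:
  ∂R/∂y - ∂Q/∂z = (-4*y) - (-2*y - 4*z) = -2*y + 4*z
  ∂P/∂z - ∂R/∂x = (-x - y) - (z) = -x - y - z
  ∂Q/∂x - ∂P/∂y = (0) - (-z) = z.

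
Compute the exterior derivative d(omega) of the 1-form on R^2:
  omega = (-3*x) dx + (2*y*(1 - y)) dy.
d(omega) = 0

For a 1-form omega = sum_i f_i dx_i, the exterior derivative is
  d(omega) = sum_{i < j} (∂f_j/∂x_i - ∂f_i/∂x_j) dx_i ∧ dx_j.

Assembling: d(omega) = 0.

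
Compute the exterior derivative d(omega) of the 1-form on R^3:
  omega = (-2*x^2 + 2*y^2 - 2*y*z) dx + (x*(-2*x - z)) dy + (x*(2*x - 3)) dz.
d(omega) = (-4*x - 4*y + z) dx ∧ dy + (4*x + 2*y - 3) dx ∧ dz + (x) dy ∧ dz

For a 1-form omega = sum_i f_i dx_i, the exterior derivative is
  d(omega) = sum_{i < j} (∂f_j/∂x_i - ∂f_i/∂x_j) dx_i ∧ dx_j.
  coefficient of dx ∧ dy: ∂f_2/∂x - ∂f_1/∂y = ∂(x*(-2*x - z))/∂x - ∂(-2*x^2 + 2*y^2 - 2*y*z)/∂y = -4*x - 4*y + z
  coefficient of dx ∧ dz: ∂f_3/∂x - ∂f_1/∂z = ∂(x*(2*x - 3))/∂x - ∂(-2*x^2 + 2*y^2 - 2*y*z)/∂z = 4*x + 2*y - 3
  coefficient of dy ∧ dz: ∂f_3/∂y - ∂f_2/∂z = ∂(x*(2*x - 3))/∂y - ∂(x*(-2*x - z))/∂z = x
Assembling: d(omega) = (-4*x - 4*y + z) dx ∧ dy + (4*x + 2*y - 3) dx ∧ dz + (x) dy ∧ dz.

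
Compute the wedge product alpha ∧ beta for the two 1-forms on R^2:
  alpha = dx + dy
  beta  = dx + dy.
alpha ∧ beta = 0

Distribute the wedge, using dx_i ∧ dx_j = -dx_j ∧ dx_i and dx_i ∧ dx_i = 0. For each pair (i, j) with i < j, the coefficient of dx_i ∧ dx_j in alpha ∧ beta is (alpha_i * beta_j - alpha_j * beta_i). Collecting: alpha ∧ beta = 0.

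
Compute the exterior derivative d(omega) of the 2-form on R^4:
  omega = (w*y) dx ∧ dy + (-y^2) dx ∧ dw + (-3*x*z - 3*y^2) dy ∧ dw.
d(omega) = (3*y - 3*z) dx ∧ dy ∧ dw + (3*x) dy ∧ dz ∧ dw

For a 2-form omega = sum_{i<j} g_{ij} dx_i ∧ dx_j, the exterior derivative is
  d(omega) = sum_{i<j} d(g_{ij}) ∧ dx_i ∧ dx_j = sum_{i<j, k} (∂g_{ij}/∂x_k) dx_k ∧ dx_i ∧ dx_j.
Expand each term, using dx_k ∧ dx_i ∧ dx_j = sgn(permutation) dx_{(a)} ∧ dx_{(b)} ∧ dx_{(c)} with (a < b < c) sorted:
  d(w*y) includes (∂/∂w)(w*y) dw = (y) dw, which multiplied by dx ∧ dy gives (y) dx ∧ dy ∧ dw
  d(-y^2) includes (∂/∂y)(-y^2) dy = (-2*y) dy, which multiplied by dx ∧ dw gives (2*y) dx ∧ dy ∧ dw
  d(-3*x*z - 3*y^2) includes (∂/∂x)(-3*x*z - 3*y^2) dx = (-3*z) dx, which multiplied by dy ∧ dw gives (-3*z) dx ∧ dy ∧ dw
  d(-3*x*z - 3*y^2) includes (∂/∂z)(-3*x*z - 3*y^2) dz = (-3*x) dz, which multiplied by dy ∧ dw gives (3*x) dy ∧ dz ∧ dw
Collecting like 3-forms: d(omega) = (3*y - 3*z) dx ∧ dy ∧ dw + (3*x) dy ∧ dz ∧ dw.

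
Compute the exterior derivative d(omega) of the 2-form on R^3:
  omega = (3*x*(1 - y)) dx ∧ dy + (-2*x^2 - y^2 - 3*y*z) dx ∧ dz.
d(omega) = (2*y + 3*z) dx ∧ dy ∧ dz

For a 2-form omega = sum_{i<j} g_{ij} dx_i ∧ dx_j, the exterior derivative is
  d(omega) = sum_{i<j} d(g_{ij}) ∧ dx_i ∧ dx_j = sum_{i<j, k} (∂g_{ij}/∂x_k) dx_k ∧ dx_i ∧ dx_j.
Expand each term, using dx_k ∧ dx_i ∧ dx_j = sgn(permutation) dx_{(a)} ∧ dx_{(b)} ∧ dx_{(c)} with (a < b < c) sorted:
  d(-2*x^2 - y^2 - 3*y*z) includes (∂/∂y)(-2*x^2 - y^2 - 3*y*z) dy = (-2*y - 3*z) dy, which multiplied by dx ∧ dz gives (2*y + 3*z) dx ∧ dy ∧ dz
Collecting like 3-forms: d(omega) = (2*y + 3*z) dx ∧ dy ∧ dz.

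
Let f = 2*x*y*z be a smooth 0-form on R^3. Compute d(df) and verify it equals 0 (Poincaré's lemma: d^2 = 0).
d(df) = 0

Step 1: df = sum_i (∂f/∂x_i) dx_i = (2*y*z) dx + (2*x*z) dy + (2*x*y) dz.
Step 2: Apply d again. Using the 1-form formula, the coefficient of dx ∧ dy in d(df) is ∂^2 f/∂x ∂y - ∂^2 f/∂y ∂x = (2*z) - (2*z) = 0 (equality of mixed partials for smooth f).
Similarly for dx ∧ dz and dy ∧ dz — all coefficients vanish. So d(df) = 0.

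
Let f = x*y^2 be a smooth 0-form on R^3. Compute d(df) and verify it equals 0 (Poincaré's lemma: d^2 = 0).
d(df) = 0

Step 1: df = sum_i (∂f/∂x_i) dx_i = (y^2) dx + (2*x*y) dy + (0) dz.
Step 2: Apply d again. Using the 1-form formula, the coefficient of dx ∧ dy in d(df) is ∂^2 f/∂x ∂y - ∂^2 f/∂y ∂x = (2*y) - (2*y) = 0 (equality of mixed partials for smooth f).
Similarly for dx ∧ dz and dy ∧ dz — all coefficients vanish. So d(df) = 0.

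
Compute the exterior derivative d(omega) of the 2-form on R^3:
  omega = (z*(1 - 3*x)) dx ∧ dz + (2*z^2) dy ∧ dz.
d(omega) = 0

For a 2-form omega = sum_{i<j} g_{ij} dx_i ∧ dx_j, the exterior derivative is
  d(omega) = sum_{i<j} d(g_{ij}) ∧ dx_i ∧ dx_j = sum_{i<j, k} (∂g_{ij}/∂x_k) dx_k ∧ dx_i ∧ dx_j.
Expand each term, using dx_k ∧ dx_i ∧ dx_j = sgn(permutation) dx_{(a)} ∧ dx_{(b)} ∧ dx_{(c)} with (a < b < c) sorted:

Collecting like 3-forms: d(omega) = 0.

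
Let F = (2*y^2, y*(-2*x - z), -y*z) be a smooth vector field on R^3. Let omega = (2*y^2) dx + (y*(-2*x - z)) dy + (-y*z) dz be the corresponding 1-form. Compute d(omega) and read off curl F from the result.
d(omega) = (y - z) dy ∧ dz + (0) dz ∧ dx + (-6*y) dx ∧ dy; curl F = (y - z, 0, -6*y)

d omega = sum_{i<j} (∂f_j/∂x_i - ∂f_i/∂x_j) dx_i ∧ dx_j. Under the identification (dy ∧ dz, dz ∧ dx, dx ∧ dy) ↔ (e_x, e_y, e_z), the coefficients are exactly the components of curl F. Compute:
  ∂R/∂y - ∂Q/∂z = (-z) - (-y) = y - z
  ∂P/∂z - ∂R/∂x = (0) - (0) = 0
  ∂Q/∂x - ∂P/∂y = (-2*y) - (4*y) = -6*y.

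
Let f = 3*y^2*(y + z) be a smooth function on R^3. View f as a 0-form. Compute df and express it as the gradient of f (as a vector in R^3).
df = (0) dx + (3*y*(3*y + 2*z)) dy + (3*y^2) dz; grad f = (0, 3*y*(3*y + 2*z), 3*y^2)

For a 0-form f, d f = (∂f/∂x) dx + (∂f/∂y) dy + (∂f/∂z) dz. The components of the vector representation are exactly the entries of grad f in Cartesian coordinates:
  ∂f/∂x = 0
  ∂f/∂y = 3*y*(3*y + 2*z)
  ∂f/∂z = 3*y^2.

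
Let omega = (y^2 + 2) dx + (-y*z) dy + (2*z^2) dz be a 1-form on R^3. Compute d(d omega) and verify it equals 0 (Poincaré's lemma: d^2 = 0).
d(d omega) = 0

Step 1: d omega = sum_{i<j} (∂f_j/∂x_i - ∂f_i/∂x_j) dx_i ∧ dx_j:
  coeff of dx ∧ dy: -2*y
  coeff of dx ∧ dz: 0
  coeff of dy ∧ dz: y
Step 2: Apply d again to each 2-form coefficient. The only possible 3-form in R^3 is dx ∧ dy ∧ dz, with coefficient
  ∂(coeff of dy∧dz)/∂x - ∂(coeff of dx∧dz)/∂y + ∂(coeff of dx∧dy)/∂z
  = ∂/∂x (y) - ∂/∂y (0) + ∂/∂z (-2*y).
Each of these terms simplifies to sums of mixed partials that cancel in pairs. The result is 0 (by equality of mixed partials for smooth functions — Schwarz / Clairaut).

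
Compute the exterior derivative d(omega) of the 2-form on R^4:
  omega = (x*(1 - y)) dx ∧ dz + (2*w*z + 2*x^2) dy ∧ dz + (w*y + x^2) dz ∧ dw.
d(omega) = (5*x) dx ∧ dy ∧ dz + (w + 2*z) dy ∧ dz ∧ dw + (2*x) dx ∧ dz ∧ dw

For a 2-form omega = sum_{i<j} g_{ij} dx_i ∧ dx_j, the exterior derivative is
  d(omega) = sum_{i<j} d(g_{ij}) ∧ dx_i ∧ dx_j = sum_{i<j, k} (∂g_{ij}/∂x_k) dx_k ∧ dx_i ∧ dx_j.
Expand each term, using dx_k ∧ dx_i ∧ dx_j = sgn(permutation) dx_{(a)} ∧ dx_{(b)} ∧ dx_{(c)} with (a < b < c) sorted:
  d(x*(1 - y)) includes (∂/∂y)(x*(1 - y)) dy = (-x) dy, which multiplied by dx ∧ dz gives (x) dx ∧ dy ∧ dz
  d(2*w*z + 2*x^2) includes (∂/∂x)(2*w*z + 2*x^2) dx = (4*x) dx, which multiplied by dy ∧ dz gives (4*x) dx ∧ dy ∧ dz
  d(2*w*z + 2*x^2) includes (∂/∂w)(2*w*z + 2*x^2) dw = (2*z) dw, which multiplied by dy ∧ dz gives (2*z) dy ∧ dz ∧ dw
  d(w*y + x^2) includes (∂/∂x)(w*y + x^2) dx = (2*x) dx, which multiplied by dz ∧ dw gives (2*x) dx ∧ dz ∧ dw
  d(w*y + x^2) includes (∂/∂y)(w*y + x^2) dy = (w) dy, which multiplied by dz ∧ dw gives (w) dy ∧ dz ∧ dw
Collecting like 3-forms: d(omega) = (5*x) dx ∧ dy ∧ dz + (w + 2*z) dy ∧ dz ∧ dw + (2*x) dx ∧ dz ∧ dw.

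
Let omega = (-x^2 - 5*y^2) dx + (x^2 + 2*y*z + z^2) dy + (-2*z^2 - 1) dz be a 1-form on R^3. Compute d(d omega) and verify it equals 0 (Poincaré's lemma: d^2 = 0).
d(d omega) = 0

Step 1: d omega = sum_{i<j} (∂f_j/∂x_i - ∂f_i/∂x_j) dx_i ∧ dx_j:
  coeff of dx ∧ dy: 2*x + 10*y
  coeff of dx ∧ dz: 0
  coeff of dy ∧ dz: -2*y - 2*z
Step 2: Apply d again to each 2-form coefficient. The only possible 3-form in R^3 is dx ∧ dy ∧ dz, with coefficient
  ∂(coeff of dy∧dz)/∂x - ∂(coeff of dx∧dz)/∂y + ∂(coeff of dx∧dy)/∂z
  = ∂/∂x (-2*y - 2*z) - ∂/∂y (0) + ∂/∂z (2*x + 10*y).
Each of these terms simplifies to sums of mixed partials that cancel in pairs. The result is 0 (by equality of mixed partials for smooth functions — Schwarz / Clairaut).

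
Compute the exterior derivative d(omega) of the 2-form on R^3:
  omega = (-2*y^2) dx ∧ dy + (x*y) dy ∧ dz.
d(omega) = (y) dx ∧ dy ∧ dz

For a 2-form omega = sum_{i<j} g_{ij} dx_i ∧ dx_j, the exterior derivative is
  d(omega) = sum_{i<j} d(g_{ij}) ∧ dx_i ∧ dx_j = sum_{i<j, k} (∂g_{ij}/∂x_k) dx_k ∧ dx_i ∧ dx_j.
Expand each term, using dx_k ∧ dx_i ∧ dx_j = sgn(permutation) dx_{(a)} ∧ dx_{(b)} ∧ dx_{(c)} with (a < b < c) sorted:
  d(x*y) includes (∂/∂x)(x*y) dx = (y) dx, which multiplied by dy ∧ dz gives (y) dx ∧ dy ∧ dz
Collecting like 3-forms: d(omega) = (y) dx ∧ dy ∧ dz.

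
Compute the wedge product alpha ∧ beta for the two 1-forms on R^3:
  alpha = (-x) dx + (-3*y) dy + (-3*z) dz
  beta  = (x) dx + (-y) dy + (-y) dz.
alpha ∧ beta = (4*x*y) dx ∧ dy + (x*(y + 3*z)) dx ∧ dz + (3*y*(y - z)) dy ∧ dz

Distribute the wedge, using dx_i ∧ dx_j = -dx_j ∧ dx_i and dx_i ∧ dx_i = 0. For each pair (i, j) with i < j, the coefficient of dx_i ∧ dx_j in alpha ∧ beta is (alpha_i * beta_j - alpha_j * beta_i). Collecting: alpha ∧ beta = (4*x*y) dx ∧ dy + (x*(y + 3*z)) dx ∧ dz + (3*y*(y - z)) dy ∧ dz.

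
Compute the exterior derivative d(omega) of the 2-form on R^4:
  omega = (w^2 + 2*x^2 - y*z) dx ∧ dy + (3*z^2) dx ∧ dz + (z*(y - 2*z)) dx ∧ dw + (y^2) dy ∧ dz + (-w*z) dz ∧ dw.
d(omega) = (-y) dx ∧ dy ∧ dz + (2*w - z) dx ∧ dy ∧ dw + (-y + 4*z) dx ∧ dz ∧ dw

For a 2-form omega = sum_{i<j} g_{ij} dx_i ∧ dx_j, the exterior derivative is
  d(omega) = sum_{i<j} d(g_{ij}) ∧ dx_i ∧ dx_j = sum_{i<j, k} (∂g_{ij}/∂x_k) dx_k ∧ dx_i ∧ dx_j.
Expand each term, using dx_k ∧ dx_i ∧ dx_j = sgn(permutation) dx_{(a)} ∧ dx_{(b)} ∧ dx_{(c)} with (a < b < c) sorted:
  d(w^2 + 2*x^2 - y*z) includes (∂/∂z)(w^2 + 2*x^2 - y*z) dz = (-y) dz, which multiplied by dx ∧ dy gives (-y) dx ∧ dy ∧ dz
  d(w^2 + 2*x^2 - y*z) includes (∂/∂w)(w^2 + 2*x^2 - y*z) dw = (2*w) dw, which multiplied by dx ∧ dy gives (2*w) dx ∧ dy ∧ dw
  d(z*(y - 2*z)) includes (∂/∂y)(z*(y - 2*z)) dy = (z) dy, which multiplied by dx ∧ dw gives (-z) dx ∧ dy ∧ dw
  d(z*(y - 2*z)) includes (∂/∂z)(z*(y - 2*z)) dz = (y - 4*z) dz, which multiplied by dx ∧ dw gives (-y + 4*z) dx ∧ dz ∧ dw
Collecting like 3-forms: d(omega) = (-y) dx ∧ dy ∧ dz + (2*w - z) dx ∧ dy ∧ dw + (-y + 4*z) dx ∧ dz ∧ dw.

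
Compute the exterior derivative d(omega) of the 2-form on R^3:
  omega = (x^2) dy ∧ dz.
d(omega) = (2*x) dx ∧ dy ∧ dz

For a 2-form omega = sum_{i<j} g_{ij} dx_i ∧ dx_j, the exterior derivative is
  d(omega) = sum_{i<j} d(g_{ij}) ∧ dx_i ∧ dx_j = sum_{i<j, k} (∂g_{ij}/∂x_k) dx_k ∧ dx_i ∧ dx_j.
Expand each term, using dx_k ∧ dx_i ∧ dx_j = sgn(permutation) dx_{(a)} ∧ dx_{(b)} ∧ dx_{(c)} with (a < b < c) sorted:
  d(x^2) includes (∂/∂x)(x^2) dx = (2*x) dx, which multiplied by dy ∧ dz gives (2*x) dx ∧ dy ∧ dz
Collecting like 3-forms: d(omega) = (2*x) dx ∧ dy ∧ dz.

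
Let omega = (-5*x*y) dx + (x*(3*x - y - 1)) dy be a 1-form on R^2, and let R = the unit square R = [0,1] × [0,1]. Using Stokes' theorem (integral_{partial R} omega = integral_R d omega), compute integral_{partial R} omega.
integral_(partial R) omega = 4

Stokes: integral_partial_R omega = integral_R d omega with d omega = (∂Q/∂x - ∂P/∂y) dx ∧ dy.
  ∂Q/∂x = 6*x - y - 1
  ∂P/∂y = -5*x
  integrand = ∂Q/∂x - ∂P/∂y = 11*x - y - 1.
Integrating over R: integral_0^1 integral_0^1 (11*x - y - 1) dx dy = 4.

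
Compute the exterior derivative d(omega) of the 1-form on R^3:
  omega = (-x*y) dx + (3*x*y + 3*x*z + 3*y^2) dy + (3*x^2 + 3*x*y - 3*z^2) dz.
d(omega) = (x + 3*y + 3*z) dx ∧ dy + (6*x + 3*y) dx ∧ dz

For a 1-form omega = sum_i f_i dx_i, the exterior derivative is
  d(omega) = sum_{i < j} (∂f_j/∂x_i - ∂f_i/∂x_j) dx_i ∧ dx_j.
  coefficient of dx ∧ dy: ∂f_2/∂x - ∂f_1/∂y = ∂(3*x*y + 3*x*z + 3*y^2)/∂x - ∂(-x*y)/∂y = x + 3*y + 3*z
  coefficient of dx ∧ dz: ∂f_3/∂x - ∂f_1/∂z = ∂(3*x^2 + 3*x*y - 3*z^2)/∂x - ∂(-x*y)/∂z = 6*x + 3*y
Assembling: d(omega) = (x + 3*y + 3*z) dx ∧ dy + (6*x + 3*y) dx ∧ dz.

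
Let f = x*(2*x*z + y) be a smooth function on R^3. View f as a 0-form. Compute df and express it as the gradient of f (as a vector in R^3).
df = (4*x*z + y) dx + (x) dy + (2*x^2) dz; grad f = (4*x*z + y, x, 2*x^2)

For a 0-form f, d f = (∂f/∂x) dx + (∂f/∂y) dy + (∂f/∂z) dz. The components of the vector representation are exactly the entries of grad f in Cartesian coordinates:
  ∂f/∂x = 4*x*z + y
  ∂f/∂y = x
  ∂f/∂z = 2*x^2.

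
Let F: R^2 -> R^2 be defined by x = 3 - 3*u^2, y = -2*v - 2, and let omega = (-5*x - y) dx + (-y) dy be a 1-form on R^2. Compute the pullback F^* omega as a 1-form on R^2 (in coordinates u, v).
F^* omega = (6*u*(-15*u^2 - 2*v + 13)) du + (-4*v - 4) dv

Using F^*(f dg) = (f ∘ F) d(g ∘ F), substitute each coordinate x_i by F_i(u, v) in f_i, and replace dx_i by d F_i = (∂F_i/∂u) du + (∂F_i/∂v) dv.
  For the x component: f_1(F) = 15*u^2 + 2*v - 13; d F_1 = (-6*u) du + (0) dv
  For the y component: f_2(F) = 2*v + 2; d F_2 = (0) du + (-2) dv
Combining and collecting du, dv coefficients:
  coeff of du: 6*u*(-15*u^2 - 2*v + 13)
  coeff of dv: -4*v - 4
F^* omega = (6*u*(-15*u^2 - 2*v + 13)) du + (-4*v - 4) dv.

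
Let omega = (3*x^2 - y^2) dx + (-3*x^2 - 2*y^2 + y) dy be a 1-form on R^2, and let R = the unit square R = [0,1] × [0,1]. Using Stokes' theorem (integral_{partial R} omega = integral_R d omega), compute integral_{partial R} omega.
integral_(partial R) omega = -2

Stokes: integral_partial_R omega = integral_R d omega with d omega = (∂Q/∂x - ∂P/∂y) dx ∧ dy.
  ∂Q/∂x = -6*x
  ∂P/∂y = -2*y
  integrand = ∂Q/∂x - ∂P/∂y = -6*x + 2*y.
Integrating over R: integral_0^1 integral_0^1 (-6*x + 2*y) dx dy = -2.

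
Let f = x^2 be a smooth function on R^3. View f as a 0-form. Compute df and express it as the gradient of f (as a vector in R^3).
df = (2*x) dx + (0) dy + (0) dz; grad f = (2*x, 0, 0)

For a 0-form f, d f = (∂f/∂x) dx + (∂f/∂y) dy + (∂f/∂z) dz. The components of the vector representation are exactly the entries of grad f in Cartesian coordinates:
  ∂f/∂x = 2*x
  ∂f/∂y = 0
  ∂f/∂z = 0.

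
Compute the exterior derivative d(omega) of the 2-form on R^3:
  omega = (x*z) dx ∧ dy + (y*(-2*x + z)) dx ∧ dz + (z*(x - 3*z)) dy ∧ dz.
d(omega) = (3*x) dx ∧ dy ∧ dz

For a 2-form omega = sum_{i<j} g_{ij} dx_i ∧ dx_j, the exterior derivative is
  d(omega) = sum_{i<j} d(g_{ij}) ∧ dx_i ∧ dx_j = sum_{i<j, k} (∂g_{ij}/∂x_k) dx_k ∧ dx_i ∧ dx_j.
Expand each term, using dx_k ∧ dx_i ∧ dx_j = sgn(permutation) dx_{(a)} ∧ dx_{(b)} ∧ dx_{(c)} with (a < b < c) sorted:
  d(x*z) includes (∂/∂z)(x*z) dz = (x) dz, which multiplied by dx ∧ dy gives (x) dx ∧ dy ∧ dz
  d(y*(-2*x + z)) includes (∂/∂y)(y*(-2*x + z)) dy = (-2*x + z) dy, which multiplied by dx ∧ dz gives (2*x - z) dx ∧ dy ∧ dz
  d(z*(x - 3*z)) includes (∂/∂x)(z*(x - 3*z)) dx = (z) dx, which multiplied by dy ∧ dz gives (z) dx ∧ dy ∧ dz
Collecting like 3-forms: d(omega) = (3*x) dx ∧ dy ∧ dz.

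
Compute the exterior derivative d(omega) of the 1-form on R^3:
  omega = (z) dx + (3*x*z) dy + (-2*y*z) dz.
d(omega) = (3*z) dx ∧ dy + (-1) dx ∧ dz + (-3*x - 2*z) dy ∧ dz

For a 1-form omega = sum_i f_i dx_i, the exterior derivative is
  d(omega) = sum_{i < j} (∂f_j/∂x_i - ∂f_i/∂x_j) dx_i ∧ dx_j.
  coefficient of dx ∧ dy: ∂f_2/∂x - ∂f_1/∂y = ∂(3*x*z)/∂x - ∂(z)/∂y = 3*z
  coefficient of dx ∧ dz: ∂f_3/∂x - ∂f_1/∂z = ∂(-2*y*z)/∂x - ∂(z)/∂z = -1
  coefficient of dy ∧ dz: ∂f_3/∂y - ∂f_2/∂z = ∂(-2*y*z)/∂y - ∂(3*x*z)/∂z = -3*x - 2*z
Assembling: d(omega) = (3*z) dx ∧ dy + (-1) dx ∧ dz + (-3*x - 2*z) dy ∧ dz.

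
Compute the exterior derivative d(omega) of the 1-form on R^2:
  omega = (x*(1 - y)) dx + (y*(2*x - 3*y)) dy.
d(omega) = (x + 2*y) dx ∧ dy

For a 1-form omega = sum_i f_i dx_i, the exterior derivative is
  d(omega) = sum_{i < j} (∂f_j/∂x_i - ∂f_i/∂x_j) dx_i ∧ dx_j.
  coefficient of dx ∧ dy: ∂f_2/∂x - ∂f_1/∂y = ∂(y*(2*x - 3*y))/∂x - ∂(x*(1 - y))/∂y = x + 2*y
Assembling: d(omega) = (x + 2*y) dx ∧ dy.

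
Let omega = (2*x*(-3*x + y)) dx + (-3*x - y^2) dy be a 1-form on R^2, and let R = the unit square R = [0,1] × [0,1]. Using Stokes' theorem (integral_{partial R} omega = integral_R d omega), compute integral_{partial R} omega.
integral_(partial R) omega = -4

Stokes: integral_partial_R omega = integral_R d omega with d omega = (∂Q/∂x - ∂P/∂y) dx ∧ dy.
  ∂Q/∂x = -3
  ∂P/∂y = 2*x
  integrand = ∂Q/∂x - ∂P/∂y = -2*x - 3.
Integrating over R: integral_0^1 integral_0^1 (-2*x - 3) dx dy = -4.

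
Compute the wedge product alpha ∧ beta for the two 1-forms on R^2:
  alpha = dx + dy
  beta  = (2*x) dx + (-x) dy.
alpha ∧ beta = (-3*x) dx ∧ dy

Distribute the wedge, using dx_i ∧ dx_j = -dx_j ∧ dx_i and dx_i ∧ dx_i = 0. For each pair (i, j) with i < j, the coefficient of dx_i ∧ dx_j in alpha ∧ beta is (alpha_i * beta_j - alpha_j * beta_i). Collecting: alpha ∧ beta = (-3*x) dx ∧ dy.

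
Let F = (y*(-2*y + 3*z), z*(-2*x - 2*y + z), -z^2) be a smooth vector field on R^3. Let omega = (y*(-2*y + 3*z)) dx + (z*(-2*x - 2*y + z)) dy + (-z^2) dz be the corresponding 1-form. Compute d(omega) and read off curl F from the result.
d(omega) = (2*x + 2*y - 2*z) dy ∧ dz + (3*y) dz ∧ dx + (4*y - 5*z) dx ∧ dy; curl F = (2*x + 2*y - 2*z, 3*y, 4*y - 5*z)

d omega = sum_{i<j} (∂f_j/∂x_i - ∂f_i/∂x_j) dx_i ∧ dx_j. Under the identification (dy ∧ dz, dz ∧ dx, dx ∧ dy) ↔ (e_x, e_y, e_z), the coefficients are exactly the components of curl F. Compute:
  ∂R/∂y - ∂Q/∂z = (0) - (-2*x - 2*y + 2*z) = 2*x + 2*y - 2*z
  ∂P/∂z - ∂R/∂x = (3*y) - (0) = 3*y
  ∂Q/∂x - ∂P/∂y = (-2*z) - (-4*y + 3*z) = 4*y - 5*z.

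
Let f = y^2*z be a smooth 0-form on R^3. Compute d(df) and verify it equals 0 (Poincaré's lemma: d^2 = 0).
d(df) = 0

Step 1: df = sum_i (∂f/∂x_i) dx_i = (0) dx + (2*y*z) dy + (y^2) dz.
Step 2: Apply d again. Using the 1-form formula, the coefficient of dx ∧ dy in d(df) is ∂^2 f/∂x ∂y - ∂^2 f/∂y ∂x = (0) - (0) = 0 (equality of mixed partials for smooth f).
Similarly for dx ∧ dz and dy ∧ dz — all coefficients vanish. So d(df) = 0.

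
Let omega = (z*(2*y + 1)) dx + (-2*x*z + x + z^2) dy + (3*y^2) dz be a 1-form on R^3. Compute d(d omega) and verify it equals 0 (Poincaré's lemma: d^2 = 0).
d(d omega) = 0

Step 1: d omega = sum_{i<j} (∂f_j/∂x_i - ∂f_i/∂x_j) dx_i ∧ dx_j:
  coeff of dx ∧ dy: 1 - 4*z
  coeff of dx ∧ dz: -2*y - 1
  coeff of dy ∧ dz: 2*x + 6*y - 2*z
Step 2: Apply d again to each 2-form coefficient. The only possible 3-form in R^3 is dx ∧ dy ∧ dz, with coefficient
  ∂(coeff of dy∧dz)/∂x - ∂(coeff of dx∧dz)/∂y + ∂(coeff of dx∧dy)/∂z
  = ∂/∂x (2*x + 6*y - 2*z) - ∂/∂y (-2*y - 1) + ∂/∂z (1 - 4*z).
Each of these terms simplifies to sums of mixed partials that cancel in pairs. The result is 0 (by equality of mixed partials for smooth functions — Schwarz / Clairaut).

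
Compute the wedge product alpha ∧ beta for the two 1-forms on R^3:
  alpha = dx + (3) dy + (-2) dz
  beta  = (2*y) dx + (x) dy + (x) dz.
alpha ∧ beta = (x - 6*y) dx ∧ dy + (x + 4*y) dx ∧ dz + (5*x) dy ∧ dz

Distribute the wedge, using dx_i ∧ dx_j = -dx_j ∧ dx_i and dx_i ∧ dx_i = 0. For each pair (i, j) with i < j, the coefficient of dx_i ∧ dx_j in alpha ∧ beta is (alpha_i * beta_j - alpha_j * beta_i). Collecting: alpha ∧ beta = (x - 6*y) dx ∧ dy + (x + 4*y) dx ∧ dz + (5*x) dy ∧ dz.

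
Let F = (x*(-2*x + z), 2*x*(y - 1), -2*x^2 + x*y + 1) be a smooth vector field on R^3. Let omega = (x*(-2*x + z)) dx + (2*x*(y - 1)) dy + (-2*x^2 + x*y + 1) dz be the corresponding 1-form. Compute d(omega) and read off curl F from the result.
d(omega) = (x) dy ∧ dz + (5*x - y) dz ∧ dx + (2*y - 2) dx ∧ dy; curl F = (x, 5*x - y, 2*y - 2)

d omega = sum_{i<j} (∂f_j/∂x_i - ∂f_i/∂x_j) dx_i ∧ dx_j. Under the identification (dy ∧ dz, dz ∧ dx, dx ∧ dy) ↔ (e_x, e_y, e_z), the coefficients are exactly the components of curl F. Compute:
  ∂R/∂y - ∂Q/∂z = (x) - (0) = x
  ∂P/∂z - ∂R/∂x = (x) - (-4*x + y) = 5*x - y
  ∂Q/∂x - ∂P/∂y = (2*y - 2) - (0) = 2*y - 2.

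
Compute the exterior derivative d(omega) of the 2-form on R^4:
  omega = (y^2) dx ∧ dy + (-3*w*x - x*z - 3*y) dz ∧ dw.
d(omega) = (-3*w - z) dx ∧ dz ∧ dw + (-3) dy ∧ dz ∧ dw

For a 2-form omega = sum_{i<j} g_{ij} dx_i ∧ dx_j, the exterior derivative is
  d(omega) = sum_{i<j} d(g_{ij}) ∧ dx_i ∧ dx_j = sum_{i<j, k} (∂g_{ij}/∂x_k) dx_k ∧ dx_i ∧ dx_j.
Expand each term, using dx_k ∧ dx_i ∧ dx_j = sgn(permutation) dx_{(a)} ∧ dx_{(b)} ∧ dx_{(c)} with (a < b < c) sorted:
  d(-3*w*x - x*z - 3*y) includes (∂/∂x)(-3*w*x - x*z - 3*y) dx = (-3*w - z) dx, which multiplied by dz ∧ dw gives (-3*w - z) dx ∧ dz ∧ dw
  d(-3*w*x - x*z - 3*y) includes (∂/∂y)(-3*w*x - x*z - 3*y) dy = (-3) dy, which multiplied by dz ∧ dw gives (-3) dy ∧ dz ∧ dw
Collecting like 3-forms: d(omega) = (-3*w - z) dx ∧ dz ∧ dw + (-3) dy ∧ dz ∧ dw.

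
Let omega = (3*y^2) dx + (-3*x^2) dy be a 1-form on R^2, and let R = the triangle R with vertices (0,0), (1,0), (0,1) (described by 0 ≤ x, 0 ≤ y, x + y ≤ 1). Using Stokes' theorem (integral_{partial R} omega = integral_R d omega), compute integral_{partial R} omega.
integral_(partial R) omega = -2

Stokes: integral_partial_R omega = integral_R d omega with d omega = (∂Q/∂x - ∂P/∂y) dx ∧ dy.
  ∂Q/∂x = -6*x
  ∂P/∂y = 6*y
  integrand = ∂Q/∂x - ∂P/∂y = -6*x - 6*y.
Integrating over R: integral_0^1 integral_0^{1-x} (-6*x - 6*y) dy dx = -2.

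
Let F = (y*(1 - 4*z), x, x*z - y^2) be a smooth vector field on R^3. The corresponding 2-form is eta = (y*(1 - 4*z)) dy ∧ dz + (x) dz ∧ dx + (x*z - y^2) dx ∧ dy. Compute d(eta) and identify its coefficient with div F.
d(eta) = (x) dx ∧ dy ∧ dz; div F = x

For a 2-form in R^3 of the form above, applying d gives a 3-form with coefficient ∂P/∂x + ∂Q/∂y + ∂R/∂z:
  ∂P/∂x = 0
  ∂Q/∂y = 0
  ∂R/∂z = x
Sum = x, which is exactly div F.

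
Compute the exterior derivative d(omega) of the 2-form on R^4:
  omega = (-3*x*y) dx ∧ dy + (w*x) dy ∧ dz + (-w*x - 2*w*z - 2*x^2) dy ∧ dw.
d(omega) = (w) dx ∧ dy ∧ dz + (2*w + x) dy ∧ dz ∧ dw + (-w - 4*x) dx ∧ dy ∧ dw

For a 2-form omega = sum_{i<j} g_{ij} dx_i ∧ dx_j, the exterior derivative is
  d(omega) = sum_{i<j} d(g_{ij}) ∧ dx_i ∧ dx_j = sum_{i<j, k} (∂g_{ij}/∂x_k) dx_k ∧ dx_i ∧ dx_j.
Expand each term, using dx_k ∧ dx_i ∧ dx_j = sgn(permutation) dx_{(a)} ∧ dx_{(b)} ∧ dx_{(c)} with (a < b < c) sorted:
  d(w*x) includes (∂/∂x)(w*x) dx = (w) dx, which multiplied by dy ∧ dz gives (w) dx ∧ dy ∧ dz
  d(w*x) includes (∂/∂w)(w*x) dw = (x) dw, which multiplied by dy ∧ dz gives (x) dy ∧ dz ∧ dw
  d(-w*x - 2*w*z - 2*x^2) includes (∂/∂x)(-w*x - 2*w*z - 2*x^2) dx = (-w - 4*x) dx, which multiplied by dy ∧ dw gives (-w - 4*x) dx ∧ dy ∧ dw
  d(-w*x - 2*w*z - 2*x^2) includes (∂/∂z)(-w*x - 2*w*z - 2*x^2) dz = (-2*w) dz, which multiplied by dy ∧ dw gives (2*w) dy ∧ dz ∧ dw
Collecting like 3-forms: d(omega) = (w) dx ∧ dy ∧ dz + (2*w + x) dy ∧ dz ∧ dw + (-w - 4*x) dx ∧ dy ∧ dw.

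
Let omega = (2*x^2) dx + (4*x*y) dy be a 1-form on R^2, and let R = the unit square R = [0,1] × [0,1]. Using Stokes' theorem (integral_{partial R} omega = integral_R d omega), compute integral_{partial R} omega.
integral_(partial R) omega = 2

Stokes: integral_partial_R omega = integral_R d omega with d omega = (∂Q/∂x - ∂P/∂y) dx ∧ dy.
  ∂Q/∂x = 4*y
  ∂P/∂y = 0
  integrand = ∂Q/∂x - ∂P/∂y = 4*y.
Integrating over R: integral_0^1 integral_0^1 (4*y) dx dy = 2.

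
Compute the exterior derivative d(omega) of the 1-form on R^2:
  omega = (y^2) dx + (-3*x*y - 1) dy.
d(omega) = (-5*y) dx ∧ dy

For a 1-form omega = sum_i f_i dx_i, the exterior derivative is
  d(omega) = sum_{i < j} (∂f_j/∂x_i - ∂f_i/∂x_j) dx_i ∧ dx_j.
  coefficient of dx ∧ dy: ∂f_2/∂x - ∂f_1/∂y = ∂(-3*x*y - 1)/∂x - ∂(y^2)/∂y = -5*y
Assembling: d(omega) = (-5*y) dx ∧ dy.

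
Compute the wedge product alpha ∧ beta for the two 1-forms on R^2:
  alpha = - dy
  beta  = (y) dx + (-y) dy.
alpha ∧ beta = (y) dx ∧ dy

Distribute the wedge, using dx_i ∧ dx_j = -dx_j ∧ dx_i and dx_i ∧ dx_i = 0. For each pair (i, j) with i < j, the coefficient of dx_i ∧ dx_j in alpha ∧ beta is (alpha_i * beta_j - alpha_j * beta_i). Collecting: alpha ∧ beta = (y) dx ∧ dy.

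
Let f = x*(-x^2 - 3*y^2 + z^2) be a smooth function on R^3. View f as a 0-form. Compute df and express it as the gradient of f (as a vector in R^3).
df = (-3*x^2 - 3*y^2 + z^2) dx + (-6*x*y) dy + (2*x*z) dz; grad f = (-3*x^2 - 3*y^2 + z^2, -6*x*y, 2*x*z)

For a 0-form f, d f = (∂f/∂x) dx + (∂f/∂y) dy + (∂f/∂z) dz. The components of the vector representation are exactly the entries of grad f in Cartesian coordinates:
  ∂f/∂x = -3*x^2 - 3*y^2 + z^2
  ∂f/∂y = -6*x*y
  ∂f/∂z = 2*x*z.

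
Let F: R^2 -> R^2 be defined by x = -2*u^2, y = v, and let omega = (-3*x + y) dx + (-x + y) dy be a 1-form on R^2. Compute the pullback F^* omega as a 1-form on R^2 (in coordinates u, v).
F^* omega = (4*u*(-6*u^2 - v)) du + (2*u^2 + v) dv

Using F^*(f dg) = (f ∘ F) d(g ∘ F), substitute each coordinate x_i by F_i(u, v) in f_i, and replace dx_i by d F_i = (∂F_i/∂u) du + (∂F_i/∂v) dv.
  For the x component: f_1(F) = 6*u^2 + v; d F_1 = (-4*u) du + (0) dv
  For the y component: f_2(F) = 2*u^2 + v; d F_2 = (0) du + (1) dv
Combining and collecting du, dv coefficients:
  coeff of du: 4*u*(-6*u^2 - v)
  coeff of dv: 2*u^2 + v
F^* omega = (4*u*(-6*u^2 - v)) du + (2*u^2 + v) dv.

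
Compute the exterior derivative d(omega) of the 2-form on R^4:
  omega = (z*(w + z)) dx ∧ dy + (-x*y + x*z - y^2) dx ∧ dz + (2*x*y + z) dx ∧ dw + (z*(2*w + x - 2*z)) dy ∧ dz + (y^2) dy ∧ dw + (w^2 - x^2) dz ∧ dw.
d(omega) = (w + x + 2*y + 3*z) dx ∧ dy ∧ dz + (-2*x + z) dx ∧ dy ∧ dw + (-2*x - 1) dx ∧ dz ∧ dw + (2*z) dy ∧ dz ∧ dw

For a 2-form omega = sum_{i<j} g_{ij} dx_i ∧ dx_j, the exterior derivative is
  d(omega) = sum_{i<j} d(g_{ij}) ∧ dx_i ∧ dx_j = sum_{i<j, k} (∂g_{ij}/∂x_k) dx_k ∧ dx_i ∧ dx_j.
Expand each term, using dx_k ∧ dx_i ∧ dx_j = sgn(permutation) dx_{(a)} ∧ dx_{(b)} ∧ dx_{(c)} with (a < b < c) sorted:
  d(z*(w + z)) includes (∂/∂z)(z*(w + z)) dz = (w + 2*z) dz, which multiplied by dx ∧ dy gives (w + 2*z) dx ∧ dy ∧ dz
  d(z*(w + z)) includes (∂/∂w)(z*(w + z)) dw = (z) dw, which multiplied by dx ∧ dy gives (z) dx ∧ dy ∧ dw
  d(-x*y + x*z - y^2) includes (∂/∂y)(-x*y + x*z - y^2) dy = (-x - 2*y) dy, which multiplied by dx ∧ dz gives (x + 2*y) dx ∧ dy ∧ dz
  d(2*x*y + z) includes (∂/∂y)(2*x*y + z) dy = (2*x) dy, which multiplied by dx ∧ dw gives (-2*x) dx ∧ dy ∧ dw
  d(2*x*y + z) includes (∂/∂z)(2*x*y + z) dz = (1) dz, which multiplied by dx ∧ dw gives (-1) dx ∧ dz ∧ dw
  d(z*(2*w + x - 2*z)) includes (∂/∂x)(z*(2*w + x - 2*z)) dx = (z) dx, which multiplied by dy ∧ dz gives (z) dx ∧ dy ∧ dz
  d(z*(2*w + x - 2*z)) includes (∂/∂w)(z*(2*w + x - 2*z)) dw = (2*z) dw, which multiplied by dy ∧ dz gives (2*z) dy ∧ dz ∧ dw
  d(w^2 - x^2) includes (∂/∂x)(w^2 - x^2) dx = (-2*x) dx, which multiplied by dz ∧ dw gives (-2*x) dx ∧ dz ∧ dw
Collecting like 3-forms: d(omega) = (w + x + 2*y + 3*z) dx ∧ dy ∧ dz + (-2*x + z) dx ∧ dy ∧ dw + (-2*x - 1) dx ∧ dz ∧ dw + (2*z) dy ∧ dz ∧ dw.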